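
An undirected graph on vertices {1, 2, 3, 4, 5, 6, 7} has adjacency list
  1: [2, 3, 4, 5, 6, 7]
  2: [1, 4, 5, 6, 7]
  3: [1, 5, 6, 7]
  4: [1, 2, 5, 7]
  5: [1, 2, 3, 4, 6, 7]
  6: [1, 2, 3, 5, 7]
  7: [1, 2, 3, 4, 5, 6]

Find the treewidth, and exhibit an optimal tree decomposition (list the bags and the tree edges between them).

Treewidth 4.
One optimal decomposition is:
Bags: B1 = {1, 3, 5, 6, 7}  B2 = {1, 2, 5, 6, 7}  B3 = {1, 2, 4, 5, 7}
Tree: B1–B2, B2–B3

Every bag has size at most 5, so the width is 5 − 1 = 4 and tw(G) ≤ 4. On the other hand G contains the 5-clique {1, 2, 4, 5, 7}. A clique must lie in a single bag of any decomposition, so no decomposition can have width below 4. Combining the bounds, tw(G) = 4.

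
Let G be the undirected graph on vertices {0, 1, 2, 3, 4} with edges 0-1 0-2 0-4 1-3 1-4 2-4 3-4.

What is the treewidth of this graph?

A width-2 tree decomposition is:
Bags: B1 = {0, 1, 4}  B2 = {0, 2, 4}  B3 = {1, 3, 4}
Tree: B1–B2, B1–B3
Every bag has size at most 3, so the width is 3 − 1 = 2 and tw(G) ≤ 2. Conversely, {0, 1, 4} is a clique of size 3, and the vertices of any clique must share a bag in every tree decomposition; so some bag has ≥ 3 vertices and tw(G) ≥ 2. Therefore the treewidth is 2.

2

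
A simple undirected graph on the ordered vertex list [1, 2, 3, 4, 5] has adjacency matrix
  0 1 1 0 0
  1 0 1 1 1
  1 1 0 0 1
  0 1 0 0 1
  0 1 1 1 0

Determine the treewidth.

A width-2 tree decomposition is:
Bags: B1 = {2, 3, 5}  B2 = {2, 4, 5}  B3 = {1, 2, 3}
Tree: B1–B2, B1–B3
The largest bag has 3 vertices, giving width 2; this decomposition certifies tw(G) ≤ 2. For the lower bound, the 3 vertices {1, 2, 3} are pairwise adjacent, and any tree decomposition puts a clique entirely inside one bag — forcing width ≥ 2. The upper and lower bounds meet at 2, so that is the treewidth.

2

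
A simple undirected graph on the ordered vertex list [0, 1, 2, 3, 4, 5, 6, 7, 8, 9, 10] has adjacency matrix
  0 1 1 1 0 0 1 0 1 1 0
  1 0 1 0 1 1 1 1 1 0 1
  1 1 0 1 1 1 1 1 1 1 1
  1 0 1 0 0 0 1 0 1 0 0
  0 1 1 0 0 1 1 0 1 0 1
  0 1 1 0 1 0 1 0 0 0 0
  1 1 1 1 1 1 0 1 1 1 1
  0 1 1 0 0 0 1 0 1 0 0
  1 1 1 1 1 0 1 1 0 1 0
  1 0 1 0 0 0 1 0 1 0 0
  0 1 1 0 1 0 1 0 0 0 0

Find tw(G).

A width-4 tree decomposition is:
Bags: B1 = {1, 2, 4, 6, 10}  B2 = {1, 2, 4, 6, 8}  B3 = {0, 1, 2, 6, 8}  B4 = {0, 2, 3, 6, 8}  B5 = {1, 2, 6, 7, 8}  B6 = {1, 2, 4, 5, 6}  B7 = {0, 2, 6, 8, 9}
Tree: B1–B2, B2–B3, B3–B4, B3–B5, B1–B6, B3–B7
Each bag holds 5 vertices, so the decomposition has width 4, which upper-bounds the treewidth. On the other hand G contains the 5-clique {0, 1, 2, 6, 8}. A clique must lie in a single bag of any decomposition, so no decomposition can have width below 4. Hence tw(G) = 4 exactly.

4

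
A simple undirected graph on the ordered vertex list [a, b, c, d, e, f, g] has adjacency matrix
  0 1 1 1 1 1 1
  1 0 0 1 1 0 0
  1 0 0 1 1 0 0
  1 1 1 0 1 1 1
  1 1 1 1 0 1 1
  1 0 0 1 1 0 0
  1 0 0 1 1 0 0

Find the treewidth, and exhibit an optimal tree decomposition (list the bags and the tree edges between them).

Treewidth 3.
One optimal decomposition is:
Bags: B1 = {a, d, e, f}  B2 = {a, d, e, g}  B3 = {a, c, d, e}  B4 = {a, b, d, e}
Tree: B1–B2, B2–B3, B3–B4

Every bag has size at most 4, so the width is 4 − 1 = 3 and tw(G) ≤ 3. Conversely, {a, d, e, g} is a clique of size 4, and the vertices of any clique must share a bag in every tree decomposition; so some bag has ≥ 4 vertices and tw(G) ≥ 3. Hence tw(G) = 3 exactly.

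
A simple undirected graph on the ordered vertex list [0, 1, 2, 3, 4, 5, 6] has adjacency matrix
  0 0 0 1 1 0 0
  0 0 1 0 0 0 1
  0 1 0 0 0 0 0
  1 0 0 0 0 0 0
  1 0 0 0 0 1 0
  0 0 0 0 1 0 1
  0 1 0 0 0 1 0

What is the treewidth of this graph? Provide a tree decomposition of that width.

Every bag has size at most 2, so the width is 2 − 1 = 1 and tw(G) ≤ 1. Since G has at least one edge (e.g. 2–1), it is not an edgeless graph, so tw(G) ≥ 1. The upper and lower bounds meet at 1, so that is the treewidth.

Treewidth 1.
One such decomposition:
Bags: B1 = {1, 2}  B2 = {1, 6}  B3 = {5, 6}  B4 = {4, 5}  B5 = {0, 4}  B6 = {0, 3}
Tree: B1–B2, B2–B3, B3–B4, B4–B5, B5–B6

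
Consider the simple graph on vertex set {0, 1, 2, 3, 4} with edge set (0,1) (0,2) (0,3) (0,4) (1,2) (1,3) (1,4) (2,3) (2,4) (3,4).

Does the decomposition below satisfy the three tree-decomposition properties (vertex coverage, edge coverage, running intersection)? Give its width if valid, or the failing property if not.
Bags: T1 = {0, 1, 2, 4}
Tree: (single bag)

No — vertex 3 appears in no bag.

A tree decomposition must satisfy three properties: every vertex lies in some bag; for every edge, both endpoints lie together in some bag; and for every vertex, the bags containing it form a connected subtree. Here vertex 3 appears in no bag, so the decomposition is invalid.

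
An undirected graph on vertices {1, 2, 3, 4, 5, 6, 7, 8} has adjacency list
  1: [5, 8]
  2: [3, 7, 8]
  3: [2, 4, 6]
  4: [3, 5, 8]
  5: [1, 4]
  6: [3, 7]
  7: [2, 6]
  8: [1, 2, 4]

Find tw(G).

A width-2 tree decomposition is:
Bags: B1 = {3, 6, 7}  B2 = {2, 3, 7}  B3 = {2, 3, 4}  B4 = {2, 4, 8}  B5 = {4, 5, 8}  B6 = {1, 5, 8}
Tree: B1–B2, B2–B3, B3–B4, B4–B5, B5–B6
The largest bag has 3 vertices, giving width 2; this decomposition certifies tw(G) ≤ 2. For the lower bound, G contains the cycle 6–7–2–3–6, so G is not a forest; only forests have treewidth ≤ 1, hence tw(G) ≥ 2. Hence tw(G) = 2 exactly.

2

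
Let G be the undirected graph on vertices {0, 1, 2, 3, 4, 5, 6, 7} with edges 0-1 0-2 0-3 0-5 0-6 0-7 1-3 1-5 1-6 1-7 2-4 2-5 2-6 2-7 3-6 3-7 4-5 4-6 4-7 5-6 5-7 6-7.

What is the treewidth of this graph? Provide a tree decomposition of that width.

Treewidth 4.
Bags: B1 = {0, 1, 5, 6, 7}  B2 = {0, 1, 3, 6, 7}  B3 = {0, 2, 5, 6, 7}  B4 = {2, 4, 5, 6, 7}
Tree: B1–B2, B1–B3, B3–B4

Every bag has size at most 5, so the width is 5 − 1 = 4 and tw(G) ≤ 4. Conversely, {0, 1, 3, 6, 7} is a clique of size 5, and the vertices of any clique must share a bag in every tree decomposition; so some bag has ≥ 5 vertices and tw(G) ≥ 4. Therefore the treewidth is 4.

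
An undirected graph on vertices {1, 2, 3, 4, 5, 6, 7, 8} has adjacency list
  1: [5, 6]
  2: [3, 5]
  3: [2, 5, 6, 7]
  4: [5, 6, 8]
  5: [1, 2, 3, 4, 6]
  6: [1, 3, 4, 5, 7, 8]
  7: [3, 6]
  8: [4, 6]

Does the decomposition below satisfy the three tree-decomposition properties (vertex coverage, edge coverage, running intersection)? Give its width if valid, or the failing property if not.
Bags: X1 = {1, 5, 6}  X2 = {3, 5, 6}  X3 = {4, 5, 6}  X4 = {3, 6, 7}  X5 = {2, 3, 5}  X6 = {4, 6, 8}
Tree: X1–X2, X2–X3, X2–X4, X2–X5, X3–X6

Yes; width 2.

Every vertex of G appears in some bag (union = {1, 2, 3, 4, 5, 6, 7, 8}); every edge is covered by a bag; and for each vertex v the set of bags containing v is connected in the bag tree. The decomposition is therefore valid. The largest bag has 3 vertices, so the width is 2.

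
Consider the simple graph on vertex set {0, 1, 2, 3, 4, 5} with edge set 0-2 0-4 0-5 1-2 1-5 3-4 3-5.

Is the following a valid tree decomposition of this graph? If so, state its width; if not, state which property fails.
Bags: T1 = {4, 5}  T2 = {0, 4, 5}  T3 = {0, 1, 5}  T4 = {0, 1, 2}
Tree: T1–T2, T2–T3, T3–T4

A tree decomposition must satisfy three properties: every vertex lies in some bag; for every edge, both endpoints lie together in some bag; and for every vertex, the bags containing it form a connected subtree. Here vertex 3 appears in no bag, so the decomposition is invalid.

No — vertex 3 appears in no bag.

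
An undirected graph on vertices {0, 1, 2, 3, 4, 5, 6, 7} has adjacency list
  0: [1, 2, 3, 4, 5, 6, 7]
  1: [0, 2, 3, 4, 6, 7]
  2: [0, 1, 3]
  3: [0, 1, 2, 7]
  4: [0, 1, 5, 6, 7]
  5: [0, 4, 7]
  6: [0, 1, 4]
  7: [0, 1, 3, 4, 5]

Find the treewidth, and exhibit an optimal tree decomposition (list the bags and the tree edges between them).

Every bag has size at most 4, so the width is 4 − 1 = 3 and tw(G) ≤ 3. Conversely, {0, 1, 2, 3} is a clique of size 4, and the vertices of any clique must share a bag in every tree decomposition; so some bag has ≥ 4 vertices and tw(G) ≥ 3. Therefore the treewidth is 3.

Treewidth 3.
Bags: B1 = {0, 1, 4, 7}  B2 = {0, 1, 3, 7}  B3 = {0, 1, 2, 3}  B4 = {0, 4, 5, 7}  B5 = {0, 1, 4, 6}
Tree: B1–B2, B2–B3, B1–B4, B1–B5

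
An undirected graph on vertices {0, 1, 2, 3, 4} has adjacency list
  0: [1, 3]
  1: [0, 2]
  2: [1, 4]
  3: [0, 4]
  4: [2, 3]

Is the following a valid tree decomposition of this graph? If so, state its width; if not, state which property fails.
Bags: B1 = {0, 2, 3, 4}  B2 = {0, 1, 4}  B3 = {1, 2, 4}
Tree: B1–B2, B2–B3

No — bags containing vertex 2 are not connected in the tree.

A tree decomposition must satisfy three properties: every vertex lies in some bag; for every edge, both endpoints lie together in some bag; and for every vertex, the bags containing it form a connected subtree. Here bags containing vertex 2 are not connected in the tree, so the decomposition is invalid.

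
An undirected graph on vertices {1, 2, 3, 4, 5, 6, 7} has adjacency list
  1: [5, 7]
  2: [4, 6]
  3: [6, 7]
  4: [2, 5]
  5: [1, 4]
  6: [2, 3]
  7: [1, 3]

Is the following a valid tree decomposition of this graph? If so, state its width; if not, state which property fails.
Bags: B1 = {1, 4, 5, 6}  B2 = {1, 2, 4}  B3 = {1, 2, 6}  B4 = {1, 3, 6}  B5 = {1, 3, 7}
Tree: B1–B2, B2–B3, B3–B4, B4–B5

No — bags containing vertex 6 are not connected in the tree.

A tree decomposition must satisfy three properties: every vertex lies in some bag; for every edge, both endpoints lie together in some bag; and for every vertex, the bags containing it form a connected subtree. Here bags containing vertex 6 are not connected in the tree, so the decomposition is invalid.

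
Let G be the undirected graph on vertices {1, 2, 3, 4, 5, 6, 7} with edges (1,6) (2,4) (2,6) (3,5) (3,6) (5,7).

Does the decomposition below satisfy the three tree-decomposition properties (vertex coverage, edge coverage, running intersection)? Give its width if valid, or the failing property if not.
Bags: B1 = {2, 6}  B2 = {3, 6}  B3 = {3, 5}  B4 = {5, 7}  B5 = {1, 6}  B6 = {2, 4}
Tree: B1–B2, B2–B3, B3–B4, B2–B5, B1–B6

Yes; width 1.

Every vertex of G appears in some bag (union = {1, 2, 3, 4, 5, 6, 7}); every edge is covered by a bag; and for each vertex v the set of bags containing v is connected in the bag tree. The decomposition is therefore valid. The largest bag has 2 vertices, so the width is 1.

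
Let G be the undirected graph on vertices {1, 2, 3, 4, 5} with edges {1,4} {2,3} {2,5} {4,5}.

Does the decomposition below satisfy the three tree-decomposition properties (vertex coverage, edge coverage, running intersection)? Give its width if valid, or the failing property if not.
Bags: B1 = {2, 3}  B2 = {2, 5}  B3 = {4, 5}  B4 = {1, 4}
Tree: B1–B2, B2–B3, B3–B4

Checking the three conditions: (i) the bags cover all of {1, 2, 3, 4, 5}; (ii) for each edge, some bag contains both endpoints; (iii) the bags containing any fixed vertex form a subtree. All hold, so the decomposition is valid with width 2 − 1 = 1.

Yes; width 1.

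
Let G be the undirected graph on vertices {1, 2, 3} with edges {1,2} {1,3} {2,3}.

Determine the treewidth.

A width-2 tree decomposition is:
Bags: B1 = {1, 2, 3}
Tree: (single bag)
With just one bag of size 3, the width is 3 − 1 = 2, so tw(G) ≤ 2. On the other hand G contains the 3-clique {1, 2, 3}. A clique must lie in a single bag of any decomposition, so no decomposition can have width below 2. The upper and lower bounds meet at 2, so that is the treewidth.

2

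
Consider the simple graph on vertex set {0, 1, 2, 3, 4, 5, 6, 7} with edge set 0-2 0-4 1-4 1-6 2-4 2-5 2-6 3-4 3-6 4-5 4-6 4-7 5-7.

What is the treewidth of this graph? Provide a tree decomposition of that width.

Each bag holds 3 vertices, so the decomposition has width 2, which upper-bounds the treewidth. For the lower bound, the 3 vertices {1, 4, 6} are pairwise adjacent, and any tree decomposition puts a clique entirely inside one bag — forcing width ≥ 2. Combining the bounds, tw(G) = 2.

Treewidth 2.
One optimal decomposition is:
Bags: B1 = {2, 4, 6}  B2 = {1, 4, 6}  B3 = {3, 4, 6}  B4 = {2, 4, 5}  B5 = {4, 5, 7}  B6 = {0, 2, 4}
Tree: B1–B2, B2–B3, B1–B4, B4–B5, B4–B6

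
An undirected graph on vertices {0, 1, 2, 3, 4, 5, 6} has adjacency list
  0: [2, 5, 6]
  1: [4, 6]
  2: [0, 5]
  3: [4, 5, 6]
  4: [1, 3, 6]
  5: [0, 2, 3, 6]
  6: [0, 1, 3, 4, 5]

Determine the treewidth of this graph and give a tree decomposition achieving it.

Every bag has size at most 3, so the width is 3 − 1 = 2 and tw(G) ≤ 2. On the other hand G contains the 3-clique {0, 2, 5}. A clique must lie in a single bag of any decomposition, so no decomposition can have width below 2. The upper and lower bounds meet at 2, so that is the treewidth.

Treewidth 2.
One such decomposition:
Bags: B1 = {0, 2, 5}  B2 = {0, 5, 6}  B3 = {3, 5, 6}  B4 = {3, 4, 6}  B5 = {1, 4, 6}
Tree: B1–B2, B2–B3, B3–B4, B4–B5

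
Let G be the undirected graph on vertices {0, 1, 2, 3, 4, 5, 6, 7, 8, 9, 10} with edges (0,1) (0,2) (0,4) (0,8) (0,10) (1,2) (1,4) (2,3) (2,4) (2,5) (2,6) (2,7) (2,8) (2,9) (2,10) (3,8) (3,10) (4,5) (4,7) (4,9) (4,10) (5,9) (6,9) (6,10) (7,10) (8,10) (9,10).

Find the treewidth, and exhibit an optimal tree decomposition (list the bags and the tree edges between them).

The largest bag has 4 vertices, giving width 3; this decomposition certifies tw(G) ≤ 3. Conversely, {0, 1, 2, 4} is a clique of size 4, and the vertices of any clique must share a bag in every tree decomposition; so some bag has ≥ 4 vertices and tw(G) ≥ 3. Therefore the treewidth is 3.

Treewidth 3.
One such decomposition:
Bags: B1 = {0, 2, 8, 10}  B2 = {0, 2, 4, 10}  B3 = {2, 4, 9, 10}  B4 = {0, 1, 2, 4}  B5 = {2, 4, 5, 9}  B6 = {2, 4, 7, 10}  B7 = {2, 6, 9, 10}  B8 = {2, 3, 8, 10}
Tree: B1–B2, B2–B3, B2–B4, B3–B5, B2–B6, B3–B7, B1–B8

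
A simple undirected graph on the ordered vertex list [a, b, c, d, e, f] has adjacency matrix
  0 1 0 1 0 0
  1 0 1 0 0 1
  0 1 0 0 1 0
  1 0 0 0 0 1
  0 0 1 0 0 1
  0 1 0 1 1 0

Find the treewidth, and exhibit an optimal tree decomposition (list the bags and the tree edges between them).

Treewidth 2.
One optimal decomposition is:
Bags: B1 = {c, e, f}  B2 = {b, c, f}  B3 = {b, d, f}  B4 = {a, b, d}
Tree: B1–B2, B2–B3, B3–B4

The largest bag has 3 vertices, giving width 2; this decomposition certifies tw(G) ≤ 2. The edges e–c–b–f–e form a cycle, so G is not a tree and its treewidth is at least 2. Hence tw(G) = 2 exactly.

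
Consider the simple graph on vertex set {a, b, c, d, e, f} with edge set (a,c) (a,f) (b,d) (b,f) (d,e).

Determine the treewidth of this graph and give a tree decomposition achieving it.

The largest bag has 2 vertices, giving width 1; this decomposition certifies tw(G) ≤ 1. G has an edge, so its treewidth is at least 1. Combining the bounds, tw(G) = 1.

Treewidth 1.
Bags: B1 = {d, e}  B2 = {b, d}  B3 = {b, f}  B4 = {a, f}  B5 = {a, c}
Tree: B1–B2, B2–B3, B3–B4, B4–B5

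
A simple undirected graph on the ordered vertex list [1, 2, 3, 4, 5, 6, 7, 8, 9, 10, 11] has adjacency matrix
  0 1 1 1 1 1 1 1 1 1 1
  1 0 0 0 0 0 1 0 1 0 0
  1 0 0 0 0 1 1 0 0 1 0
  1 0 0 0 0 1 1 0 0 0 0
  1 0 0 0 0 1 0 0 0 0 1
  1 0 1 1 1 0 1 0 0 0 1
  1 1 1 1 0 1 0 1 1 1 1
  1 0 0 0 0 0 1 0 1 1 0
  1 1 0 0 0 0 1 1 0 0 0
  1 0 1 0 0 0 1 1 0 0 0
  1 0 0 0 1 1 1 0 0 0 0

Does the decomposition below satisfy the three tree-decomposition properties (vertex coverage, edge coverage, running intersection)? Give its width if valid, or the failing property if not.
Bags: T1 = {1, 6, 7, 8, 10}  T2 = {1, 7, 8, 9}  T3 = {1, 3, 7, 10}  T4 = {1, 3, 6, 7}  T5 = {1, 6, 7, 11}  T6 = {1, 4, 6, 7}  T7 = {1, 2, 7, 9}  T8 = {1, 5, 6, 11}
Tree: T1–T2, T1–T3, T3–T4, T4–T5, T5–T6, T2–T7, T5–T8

No — bags containing vertex 6 are not connected in the tree.

A tree decomposition must satisfy three properties: every vertex lies in some bag; for every edge, both endpoints lie together in some bag; and for every vertex, the bags containing it form a connected subtree. Here bags containing vertex 6 are not connected in the tree, so the decomposition is invalid.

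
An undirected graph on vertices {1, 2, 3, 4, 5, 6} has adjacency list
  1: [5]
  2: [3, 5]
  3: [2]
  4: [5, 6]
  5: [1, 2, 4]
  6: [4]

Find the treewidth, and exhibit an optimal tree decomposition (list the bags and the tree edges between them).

The largest bag has 2 vertices, giving width 1; this decomposition certifies tw(G) ≤ 1. Since G has at least one edge (e.g. 1–5), it is not an edgeless graph, so tw(G) ≥ 1. The upper and lower bounds meet at 1, so that is the treewidth.

Treewidth 1.
Bags: B1 = {1, 5}  B2 = {4, 5}  B3 = {4, 6}  B4 = {2, 5}  B5 = {2, 3}
Tree: B1–B2, B2–B3, B1–B4, B4–B5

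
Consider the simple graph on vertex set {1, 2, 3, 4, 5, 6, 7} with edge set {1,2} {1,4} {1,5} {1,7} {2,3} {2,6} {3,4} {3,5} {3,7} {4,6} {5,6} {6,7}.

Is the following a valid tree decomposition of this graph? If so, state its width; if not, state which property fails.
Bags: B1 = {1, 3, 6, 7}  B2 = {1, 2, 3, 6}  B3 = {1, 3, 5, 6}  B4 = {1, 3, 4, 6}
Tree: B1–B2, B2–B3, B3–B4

Yes; width 3.

Vertex coverage: the bags together contain {1, 2, 3, 4, 5, 6, 7}, the full vertex set. Edge coverage: each edge of G has both endpoints in at least one bag. Running intersection: for every vertex, the bags containing it form a connected subtree. All three properties hold, so this is a valid tree decomposition of width max|bag| − 1 = 3, and hence tw(G) ≤ 3.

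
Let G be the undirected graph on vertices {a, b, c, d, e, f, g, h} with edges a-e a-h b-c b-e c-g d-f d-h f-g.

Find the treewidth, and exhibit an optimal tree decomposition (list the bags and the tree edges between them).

Every bag has size at most 3, so the width is 3 − 1 = 2 and tw(G) ≤ 2. For the lower bound, G contains the cycle c–b–e–a–h–d–f–g–c, so G is not a forest; only forests have treewidth ≤ 1, hence tw(G) ≥ 2. Therefore the treewidth is 2.

Treewidth 2.
One optimal decomposition is:
Bags: B1 = {b, c, e}  B2 = {a, c, e}  B3 = {a, c, h}  B4 = {c, d, h}  B5 = {c, d, f}  B6 = {c, f, g}
Tree: B1–B2, B2–B3, B3–B4, B4–B5, B5–B6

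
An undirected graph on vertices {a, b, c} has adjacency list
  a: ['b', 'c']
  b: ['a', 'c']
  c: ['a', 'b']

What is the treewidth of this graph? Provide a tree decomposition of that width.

With just one bag of size 3, the width is 3 − 1 = 2, so tw(G) ≤ 2. Conversely, {a, b, c} is a clique of size 3, and the vertices of any clique must share a bag in every tree decomposition; so some bag has ≥ 3 vertices and tw(G) ≥ 2. The upper and lower bounds meet at 2, so that is the treewidth.

Treewidth 2.
One such decomposition:
Bags: B1 = {a, b, c}
Tree: (single bag)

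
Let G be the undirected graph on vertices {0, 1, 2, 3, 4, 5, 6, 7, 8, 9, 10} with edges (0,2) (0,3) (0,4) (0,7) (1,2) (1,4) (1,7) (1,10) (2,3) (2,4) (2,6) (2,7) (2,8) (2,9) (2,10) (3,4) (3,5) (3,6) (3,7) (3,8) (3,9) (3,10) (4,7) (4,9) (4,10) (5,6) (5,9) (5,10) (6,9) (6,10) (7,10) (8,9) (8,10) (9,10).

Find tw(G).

A width-4 tree decomposition is:
Bags: B1 = {2, 3, 4, 9, 10}  B2 = {2, 3, 4, 7, 10}  B3 = {2, 3, 6, 9, 10}  B4 = {0, 2, 3, 4, 7}  B5 = {2, 3, 8, 9, 10}  B6 = {1, 2, 4, 7, 10}  B7 = {3, 5, 6, 9, 10}
Tree: B1–B2, B1–B3, B2–B4, B3–B5, B2–B6, B3–B7
Each bag holds 5 vertices, so the decomposition has width 4, which upper-bounds the treewidth. On the other hand G contains the 5-clique {1, 2, 4, 7, 10}. A clique must lie in a single bag of any decomposition, so no decomposition can have width below 4. Therefore the treewidth is 4.

4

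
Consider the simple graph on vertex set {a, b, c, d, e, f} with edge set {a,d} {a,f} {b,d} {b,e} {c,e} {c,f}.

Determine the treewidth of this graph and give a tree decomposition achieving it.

Treewidth 2.
Bags: B1 = {a, d, f}  B2 = {b, d, f}  B3 = {b, e, f}  B4 = {c, e, f}
Tree: B1–B2, B2–B3, B3–B4

The largest bag has 3 vertices, giving width 2; this decomposition certifies tw(G) ≤ 2. The edges f–a–d–b–e–c–f form a cycle, so G is not a tree and its treewidth is at least 2. The upper and lower bounds meet at 2, so that is the treewidth.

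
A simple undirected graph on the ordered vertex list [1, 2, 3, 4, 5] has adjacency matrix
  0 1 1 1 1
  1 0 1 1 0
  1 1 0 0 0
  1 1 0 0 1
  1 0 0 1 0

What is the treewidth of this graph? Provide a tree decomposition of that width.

The largest bag has 3 vertices, giving width 2; this decomposition certifies tw(G) ≤ 2. On the other hand G contains the 3-clique {1, 2, 3}. A clique must lie in a single bag of any decomposition, so no decomposition can have width below 2. Hence tw(G) = 2 exactly.

Treewidth 2.
Bags: B1 = {1, 4, 5}  B2 = {1, 2, 4}  B3 = {1, 2, 3}
Tree: B1–B2, B2–B3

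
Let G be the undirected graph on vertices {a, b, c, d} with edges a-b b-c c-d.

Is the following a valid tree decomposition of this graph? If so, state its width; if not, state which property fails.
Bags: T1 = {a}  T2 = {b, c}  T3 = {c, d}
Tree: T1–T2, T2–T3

A tree decomposition must satisfy three properties: every vertex lies in some bag; for every edge, both endpoints lie together in some bag; and for every vertex, the bags containing it form a connected subtree. Here edge (b,a) lies in no bag, so the decomposition is invalid.

No — edge (b,a) lies in no bag.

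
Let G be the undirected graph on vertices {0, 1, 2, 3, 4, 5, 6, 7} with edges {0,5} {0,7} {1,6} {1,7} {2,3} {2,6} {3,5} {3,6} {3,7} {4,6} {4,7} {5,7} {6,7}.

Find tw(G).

2

A width-2 tree decomposition is:
Bags: B1 = {3, 5, 7}  B2 = {3, 6, 7}  B3 = {2, 3, 6}  B4 = {1, 6, 7}  B5 = {4, 6, 7}  B6 = {0, 5, 7}
Tree: B1–B2, B2–B3, B2–B4, B4–B5, B1–B6
Every bag has size at most 3, so the width is 3 − 1 = 2 and tw(G) ≤ 2. On the other hand G contains the 3-clique {2, 3, 6}. A clique must lie in a single bag of any decomposition, so no decomposition can have width below 2. Therefore the treewidth is 2.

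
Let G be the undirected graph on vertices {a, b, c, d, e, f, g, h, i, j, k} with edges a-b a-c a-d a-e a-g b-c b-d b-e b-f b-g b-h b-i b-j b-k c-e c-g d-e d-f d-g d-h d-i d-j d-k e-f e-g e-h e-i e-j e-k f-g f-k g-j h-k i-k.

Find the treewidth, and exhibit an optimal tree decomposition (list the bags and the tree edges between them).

Treewidth 4.
One such decomposition:
Bags: B1 = {b, d, e, f, k}  B2 = {b, d, e, f, g}  B3 = {b, d, e, h, k}  B4 = {b, d, e, i, k}  B5 = {a, b, d, e, g}  B6 = {a, b, c, e, g}  B7 = {b, d, e, g, j}
Tree: B1–B2, B1–B3, B1–B4, B2–B5, B5–B6, B2–B7

Each bag holds 5 vertices, so the decomposition has width 4, which upper-bounds the treewidth. Conversely, {b, d, e, g, j} is a clique of size 5, and the vertices of any clique must share a bag in every tree decomposition; so some bag has ≥ 5 vertices and tw(G) ≥ 4. Hence tw(G) = 4 exactly.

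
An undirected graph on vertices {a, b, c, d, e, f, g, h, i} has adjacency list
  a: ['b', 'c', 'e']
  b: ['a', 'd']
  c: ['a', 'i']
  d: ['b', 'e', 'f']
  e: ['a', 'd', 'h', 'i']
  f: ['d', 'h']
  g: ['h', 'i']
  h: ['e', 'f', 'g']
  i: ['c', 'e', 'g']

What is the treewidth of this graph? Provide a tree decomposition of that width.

Treewidth 3.
One optimal decomposition is:
Bags: B1 = {a, c, g, i}  B2 = {a, e, g, i}  B3 = {a, e, g, h}  B4 = {a, b, e, h}  B5 = {b, d, e, h}  B6 = {b, d, f, h}
Tree: B1–B2, B2–B3, B3–B4, B4–B5, B5–B6

Every bag has size at most 4, so the width is 4 − 1 = 3 and tw(G) ≤ 3. For the lower bound: the 4 vertex sets {c,g,i}, {a}, {e}, {b,d,f,h} are disjoint, each induces a connected subgraph, and every pair is joined by at least one edge of G. Contracting each set to a single vertex therefore yields K_{4} as a minor, and since treewidth is minor-monotone, tw(G) ≥ tw(K_{4}) = 3. Therefore the treewidth is 3.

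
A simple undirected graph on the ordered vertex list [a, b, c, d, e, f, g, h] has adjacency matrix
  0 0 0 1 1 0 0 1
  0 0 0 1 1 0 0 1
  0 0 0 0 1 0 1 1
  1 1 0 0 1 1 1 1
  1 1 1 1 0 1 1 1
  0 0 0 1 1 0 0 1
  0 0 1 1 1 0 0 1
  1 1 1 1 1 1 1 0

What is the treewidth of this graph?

A width-3 tree decomposition is:
Bags: B1 = {a, d, e, h}  B2 = {d, e, g, h}  B3 = {c, e, g, h}  B4 = {b, d, e, h}  B5 = {d, e, f, h}
Tree: B1–B2, B2–B3, B2–B4, B4–B5
Each bag holds 4 vertices, so the decomposition has width 3, which upper-bounds the treewidth. Conversely, {d, e, g, h} is a clique of size 4, and the vertices of any clique must share a bag in every tree decomposition; so some bag has ≥ 4 vertices and tw(G) ≥ 3. Combining the bounds, tw(G) = 3.

3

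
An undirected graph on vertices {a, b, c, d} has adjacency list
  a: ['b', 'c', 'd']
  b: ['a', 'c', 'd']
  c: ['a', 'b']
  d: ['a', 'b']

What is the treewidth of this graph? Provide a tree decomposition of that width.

Every bag has size at most 3, so the width is 3 − 1 = 2 and tw(G) ≤ 2. Conversely, {a, b, d} is a clique of size 3, and the vertices of any clique must share a bag in every tree decomposition; so some bag has ≥ 3 vertices and tw(G) ≥ 2. The upper and lower bounds meet at 2, so that is the treewidth.

Treewidth 2.
One optimal decomposition is:
Bags: B1 = {a, b, d}  B2 = {a, b, c}
Tree: B1–B2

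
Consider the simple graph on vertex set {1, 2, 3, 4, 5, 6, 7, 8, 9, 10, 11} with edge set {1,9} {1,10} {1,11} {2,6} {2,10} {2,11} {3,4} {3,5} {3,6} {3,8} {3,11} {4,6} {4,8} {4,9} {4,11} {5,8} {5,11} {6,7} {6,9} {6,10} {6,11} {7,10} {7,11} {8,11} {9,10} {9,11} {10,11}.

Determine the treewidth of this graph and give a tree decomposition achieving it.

Every bag has size at most 4, so the width is 4 − 1 = 3 and tw(G) ≤ 3. Conversely, {3, 4, 8, 11} is a clique of size 4, and the vertices of any clique must share a bag in every tree decomposition; so some bag has ≥ 4 vertices and tw(G) ≥ 3. Combining the bounds, tw(G) = 3.

Treewidth 3.
One optimal decomposition is:
Bags: B1 = {6, 9, 10, 11}  B2 = {4, 6, 9, 11}  B3 = {3, 4, 6, 11}  B4 = {3, 4, 8, 11}  B5 = {1, 9, 10, 11}  B6 = {3, 5, 8, 11}  B7 = {2, 6, 10, 11}  B8 = {6, 7, 10, 11}
Tree: B1–B2, B2–B3, B3–B4, B1–B5, B4–B6, B1–B7, B1–B8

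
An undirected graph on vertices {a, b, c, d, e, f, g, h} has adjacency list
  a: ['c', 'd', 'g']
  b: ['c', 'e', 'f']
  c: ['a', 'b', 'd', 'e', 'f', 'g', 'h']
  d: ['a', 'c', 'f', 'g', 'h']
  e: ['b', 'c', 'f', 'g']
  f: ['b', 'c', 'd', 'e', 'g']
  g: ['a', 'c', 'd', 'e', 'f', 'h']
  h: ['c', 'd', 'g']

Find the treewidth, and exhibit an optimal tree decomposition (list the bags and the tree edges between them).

Every bag has size at most 4, so the width is 4 − 1 = 3 and tw(G) ≤ 3. For the lower bound, the 4 vertices {c, d, g, h} are pairwise adjacent, and any tree decomposition puts a clique entirely inside one bag — forcing width ≥ 3. Combining the bounds, tw(G) = 3.

Treewidth 3.
One such decomposition:
Bags: B1 = {c, d, f, g}  B2 = {c, e, f, g}  B3 = {a, c, d, g}  B4 = {c, d, g, h}  B5 = {b, c, e, f}
Tree: B1–B2, B1–B3, B3–B4, B2–B5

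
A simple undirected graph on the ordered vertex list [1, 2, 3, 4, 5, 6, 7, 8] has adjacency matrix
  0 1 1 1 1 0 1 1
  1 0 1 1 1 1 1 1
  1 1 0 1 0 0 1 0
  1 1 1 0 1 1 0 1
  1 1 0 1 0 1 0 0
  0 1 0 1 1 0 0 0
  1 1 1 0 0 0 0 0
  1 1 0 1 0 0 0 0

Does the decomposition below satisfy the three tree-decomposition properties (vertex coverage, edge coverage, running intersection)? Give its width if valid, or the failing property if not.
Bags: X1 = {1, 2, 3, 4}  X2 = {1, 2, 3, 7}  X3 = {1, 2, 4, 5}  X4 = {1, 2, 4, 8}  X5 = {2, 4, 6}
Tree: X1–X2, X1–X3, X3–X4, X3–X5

No — edge (5,6) lies in no bag.

A tree decomposition must satisfy three properties: every vertex lies in some bag; for every edge, both endpoints lie together in some bag; and for every vertex, the bags containing it form a connected subtree. Here edge (5,6) lies in no bag, so the decomposition is invalid.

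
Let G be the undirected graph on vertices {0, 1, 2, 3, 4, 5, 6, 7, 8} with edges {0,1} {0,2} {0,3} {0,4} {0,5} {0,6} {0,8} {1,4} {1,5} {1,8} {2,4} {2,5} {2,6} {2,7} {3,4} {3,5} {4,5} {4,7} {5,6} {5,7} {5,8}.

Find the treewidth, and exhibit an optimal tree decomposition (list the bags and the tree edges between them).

Treewidth 3.
Bags: B1 = {2, 4, 5, 7}  B2 = {0, 2, 4, 5}  B3 = {0, 1, 4, 5}  B4 = {0, 3, 4, 5}  B5 = {0, 2, 5, 6}  B6 = {0, 1, 5, 8}
Tree: B1–B2, B2–B3, B2–B4, B2–B5, B3–B6

Every bag has size at most 4, so the width is 4 − 1 = 3 and tw(G) ≤ 3. On the other hand G contains the 4-clique {0, 1, 5, 8}. A clique must lie in a single bag of any decomposition, so no decomposition can have width below 3. Therefore the treewidth is 3.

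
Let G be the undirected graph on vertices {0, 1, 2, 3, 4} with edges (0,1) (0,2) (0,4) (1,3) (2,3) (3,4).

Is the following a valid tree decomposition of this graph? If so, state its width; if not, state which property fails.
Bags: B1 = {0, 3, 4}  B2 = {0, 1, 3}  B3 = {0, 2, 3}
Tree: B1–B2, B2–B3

Yes; width 2.

Vertex coverage: the bags together contain {0, 1, 2, 3, 4}, the full vertex set. Edge coverage: each edge of G has both endpoints in at least one bag. Running intersection: for every vertex, the bags containing it form a connected subtree. All three properties hold, so this is a valid tree decomposition of width max|bag| − 1 = 2, and hence tw(G) ≤ 2.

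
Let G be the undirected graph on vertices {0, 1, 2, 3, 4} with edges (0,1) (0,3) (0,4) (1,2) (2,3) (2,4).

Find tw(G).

2

A width-2 tree decomposition is:
Bags: B1 = {0, 1, 2}  B2 = {0, 2, 3}  B3 = {0, 2, 4}
Tree: B1–B2, B2–B3
Every bag has size at most 3, so the width is 3 − 1 = 2 and tw(G) ≤ 2. For the lower bound, G contains the cycle 0–1–2–3–0, so G is not a forest; only forests have treewidth ≤ 1, hence tw(G) ≥ 2. Combining the bounds, tw(G) = 2.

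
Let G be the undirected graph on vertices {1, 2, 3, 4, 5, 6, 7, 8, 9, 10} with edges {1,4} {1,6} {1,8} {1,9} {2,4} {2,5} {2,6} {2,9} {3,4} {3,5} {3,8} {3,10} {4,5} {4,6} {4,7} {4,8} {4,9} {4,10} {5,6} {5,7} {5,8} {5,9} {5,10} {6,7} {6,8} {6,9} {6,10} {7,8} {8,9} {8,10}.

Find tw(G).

A width-4 tree decomposition is:
Bags: B1 = {4, 5, 6, 8, 9}  B2 = {4, 5, 6, 7, 8}  B3 = {4, 5, 6, 8, 10}  B4 = {1, 4, 6, 8, 9}  B5 = {3, 4, 5, 8, 10}  B6 = {2, 4, 5, 6, 9}
Tree: B1–B2, B1–B3, B1–B4, B3–B5, B1–B6
Every bag has size at most 5, so the width is 5 − 1 = 4 and tw(G) ≤ 4. For the lower bound, the 5 vertices {1, 4, 6, 8, 9} are pairwise adjacent, and any tree decomposition puts a clique entirely inside one bag — forcing width ≥ 4. Therefore the treewidth is 4.

4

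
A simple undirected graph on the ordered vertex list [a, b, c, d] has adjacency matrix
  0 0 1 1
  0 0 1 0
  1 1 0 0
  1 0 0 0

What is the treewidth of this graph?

1

A width-1 tree decomposition is:
Bags: B1 = {b, c}  B2 = {a, c}  B3 = {a, d}
Tree: B1–B2, B2–B3
Each bag holds 2 vertices, so the decomposition has width 1, which upper-bounds the treewidth. Any graph with an edge has treewidth ≥ 1, and G has the edge b–c. Therefore the treewidth is 1.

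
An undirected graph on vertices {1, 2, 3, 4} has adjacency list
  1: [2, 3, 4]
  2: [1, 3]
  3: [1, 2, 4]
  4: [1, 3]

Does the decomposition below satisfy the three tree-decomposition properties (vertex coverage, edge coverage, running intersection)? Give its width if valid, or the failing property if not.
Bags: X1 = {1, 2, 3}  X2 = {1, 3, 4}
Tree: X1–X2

Checking the three conditions: (i) the bags cover all of {1, 2, 3, 4}; (ii) for each edge, some bag contains both endpoints; (iii) the bags containing any fixed vertex form a subtree. All hold, so the decomposition is valid with width 3 − 1 = 2.

Yes; width 2.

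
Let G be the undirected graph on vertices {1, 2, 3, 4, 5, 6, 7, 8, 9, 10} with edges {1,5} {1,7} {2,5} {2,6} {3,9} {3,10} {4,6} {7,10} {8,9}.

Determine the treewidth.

A width-1 tree decomposition is:
Bags: B1 = {8, 9}  B2 = {3, 9}  B3 = {3, 10}  B4 = {7, 10}  B5 = {1, 7}  B6 = {1, 5}  B7 = {2, 5}  B8 = {2, 6}  B9 = {4, 6}
Tree: B1–B2, B2–B3, B3–B4, B4–B5, B5–B6, B6–B7, B7–B8, B8–B9
Every bag has size at most 2, so the width is 2 − 1 = 1 and tw(G) ≤ 1. Since G has at least one edge (e.g. 8–9), it is not an edgeless graph, so tw(G) ≥ 1. Combining the bounds, tw(G) = 1.

1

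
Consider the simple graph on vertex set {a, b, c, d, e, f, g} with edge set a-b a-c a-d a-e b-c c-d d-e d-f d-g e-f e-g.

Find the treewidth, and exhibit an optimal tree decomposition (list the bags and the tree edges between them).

The largest bag has 3 vertices, giving width 2; this decomposition certifies tw(G) ≤ 2. On the other hand G contains the 3-clique {d, e, g}. A clique must lie in a single bag of any decomposition, so no decomposition can have width below 2. Hence tw(G) = 2 exactly.

Treewidth 2.
One optimal decomposition is:
Bags: B1 = {a, d, e}  B2 = {d, e, f}  B3 = {a, c, d}  B4 = {a, b, c}  B5 = {d, e, g}
Tree: B1–B2, B1–B3, B3–B4, B1–B5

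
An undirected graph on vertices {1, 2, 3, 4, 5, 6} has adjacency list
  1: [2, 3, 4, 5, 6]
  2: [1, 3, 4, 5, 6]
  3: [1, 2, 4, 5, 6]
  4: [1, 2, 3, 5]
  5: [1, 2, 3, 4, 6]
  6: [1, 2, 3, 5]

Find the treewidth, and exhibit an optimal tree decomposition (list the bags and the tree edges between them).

Each bag holds 5 vertices, so the decomposition has width 4, which upper-bounds the treewidth. Conversely, {1, 2, 3, 4, 5} is a clique of size 5, and the vertices of any clique must share a bag in every tree decomposition; so some bag has ≥ 5 vertices and tw(G) ≥ 4. Therefore the treewidth is 4.

Treewidth 4.
Bags: B1 = {1, 2, 3, 5, 6}  B2 = {1, 2, 3, 4, 5}
Tree: B1–B2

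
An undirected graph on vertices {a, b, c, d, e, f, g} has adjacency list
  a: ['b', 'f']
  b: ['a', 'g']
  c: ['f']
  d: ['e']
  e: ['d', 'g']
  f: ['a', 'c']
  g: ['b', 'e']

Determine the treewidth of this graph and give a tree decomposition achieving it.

Treewidth 1.
Bags: B1 = {c, f}  B2 = {a, f}  B3 = {a, b}  B4 = {b, g}  B5 = {e, g}  B6 = {d, e}
Tree: B1–B2, B2–B3, B3–B4, B4–B5, B5–B6

Each bag holds 2 vertices, so the decomposition has width 1, which upper-bounds the treewidth. G has an edge, so its treewidth is at least 1. Hence tw(G) = 1 exactly.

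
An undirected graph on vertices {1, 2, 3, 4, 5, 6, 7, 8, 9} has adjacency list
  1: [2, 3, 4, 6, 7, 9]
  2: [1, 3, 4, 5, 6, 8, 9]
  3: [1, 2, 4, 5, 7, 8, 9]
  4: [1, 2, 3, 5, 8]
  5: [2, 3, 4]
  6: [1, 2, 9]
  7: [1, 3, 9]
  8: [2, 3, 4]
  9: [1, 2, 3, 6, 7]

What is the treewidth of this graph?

A width-3 tree decomposition is:
Bags: B1 = {1, 2, 3, 9}  B2 = {1, 2, 3, 4}  B3 = {1, 3, 7, 9}  B4 = {2, 3, 4, 8}  B5 = {2, 3, 4, 5}  B6 = {1, 2, 6, 9}
Tree: B1–B2, B1–B3, B2–B4, B4–B5, B1–B6
Every bag has size at most 4, so the width is 4 − 1 = 3 and tw(G) ≤ 3. On the other hand G contains the 4-clique {1, 2, 3, 9}. A clique must lie in a single bag of any decomposition, so no decomposition can have width below 3. The upper and lower bounds meet at 3, so that is the treewidth.

3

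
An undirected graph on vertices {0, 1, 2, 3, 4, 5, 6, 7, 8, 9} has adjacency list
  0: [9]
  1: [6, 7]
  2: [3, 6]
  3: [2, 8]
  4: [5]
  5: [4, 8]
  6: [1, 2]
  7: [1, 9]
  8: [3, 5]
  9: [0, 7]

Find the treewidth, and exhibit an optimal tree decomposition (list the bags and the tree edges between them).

Treewidth 1.
Bags: B1 = {4, 5}  B2 = {5, 8}  B3 = {3, 8}  B4 = {2, 3}  B5 = {2, 6}  B6 = {1, 6}  B7 = {1, 7}  B8 = {7, 9}  B9 = {0, 9}
Tree: B1–B2, B2–B3, B3–B4, B4–B5, B5–B6, B6–B7, B7–B8, B8–B9

Every bag has size at most 2, so the width is 2 − 1 = 1 and tw(G) ≤ 1. Any graph with an edge has treewidth ≥ 1, and G has the edge 4–5. Therefore the treewidth is 1.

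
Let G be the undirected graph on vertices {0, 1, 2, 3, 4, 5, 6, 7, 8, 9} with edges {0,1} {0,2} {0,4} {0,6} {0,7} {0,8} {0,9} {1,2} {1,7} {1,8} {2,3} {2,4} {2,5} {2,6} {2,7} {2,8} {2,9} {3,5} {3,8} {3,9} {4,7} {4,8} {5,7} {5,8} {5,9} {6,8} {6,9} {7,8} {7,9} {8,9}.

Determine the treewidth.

A width-4 tree decomposition is:
Bags: B1 = {0, 2, 7, 8, 9}  B2 = {0, 2, 4, 7, 8}  B3 = {2, 5, 7, 8, 9}  B4 = {2, 3, 5, 8, 9}  B5 = {0, 2, 6, 8, 9}  B6 = {0, 1, 2, 7, 8}
Tree: B1–B2, B1–B3, B3–B4, B1–B5, B2–B6
Each bag holds 5 vertices, so the decomposition has width 4, which upper-bounds the treewidth. For the lower bound, the 5 vertices {0, 2, 6, 8, 9} are pairwise adjacent, and any tree decomposition puts a clique entirely inside one bag — forcing width ≥ 4. Combining the bounds, tw(G) = 4.

4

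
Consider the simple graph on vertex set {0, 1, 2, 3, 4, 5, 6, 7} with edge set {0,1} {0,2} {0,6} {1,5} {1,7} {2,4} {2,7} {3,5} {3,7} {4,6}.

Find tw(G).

2

A width-2 tree decomposition is:
Bags: B1 = {2, 4, 6}  B2 = {0, 2, 6}  B3 = {0, 2, 7}  B4 = {0, 1, 7}  B5 = {1, 3, 7}  B6 = {1, 3, 5}
Tree: B1–B2, B2–B3, B3–B4, B4–B5, B5–B6
Each bag holds 3 vertices, so the decomposition has width 2, which upper-bounds the treewidth. The edges 4–6–0–2–4 form a cycle, so G is not a tree and its treewidth is at least 2. Hence tw(G) = 2 exactly.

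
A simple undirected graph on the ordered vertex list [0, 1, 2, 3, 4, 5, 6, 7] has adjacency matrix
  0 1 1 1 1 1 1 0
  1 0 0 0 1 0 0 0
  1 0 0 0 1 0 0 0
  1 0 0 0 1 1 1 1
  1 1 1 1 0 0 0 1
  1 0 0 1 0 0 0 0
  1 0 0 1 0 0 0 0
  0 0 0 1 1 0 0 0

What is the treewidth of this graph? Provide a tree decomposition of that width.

Treewidth 2.
Bags: B1 = {0, 3, 4}  B2 = {3, 4, 7}  B3 = {0, 1, 4}  B4 = {0, 3, 6}  B5 = {0, 3, 5}  B6 = {0, 2, 4}
Tree: B1–B2, B1–B3, B1–B4, B4–B5, B1–B6

Each bag holds 3 vertices, so the decomposition has width 2, which upper-bounds the treewidth. For the lower bound, the 3 vertices {0, 1, 4} are pairwise adjacent, and any tree decomposition puts a clique entirely inside one bag — forcing width ≥ 2. Hence tw(G) = 2 exactly.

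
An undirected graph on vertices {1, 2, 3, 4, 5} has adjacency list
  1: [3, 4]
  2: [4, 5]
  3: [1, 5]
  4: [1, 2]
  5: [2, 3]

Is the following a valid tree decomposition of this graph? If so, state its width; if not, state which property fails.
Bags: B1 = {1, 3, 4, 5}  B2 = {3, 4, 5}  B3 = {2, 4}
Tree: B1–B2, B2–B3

A tree decomposition must satisfy three properties: every vertex lies in some bag; for every edge, both endpoints lie together in some bag; and for every vertex, the bags containing it form a connected subtree. Here edge (5,2) lies in no bag, so the decomposition is invalid.

No — edge (5,2) lies in no bag.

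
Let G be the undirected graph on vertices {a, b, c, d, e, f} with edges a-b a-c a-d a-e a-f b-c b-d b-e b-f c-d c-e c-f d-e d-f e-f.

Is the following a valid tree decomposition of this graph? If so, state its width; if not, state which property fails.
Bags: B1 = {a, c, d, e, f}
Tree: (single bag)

No — vertex b appears in no bag.

A tree decomposition must satisfy three properties: every vertex lies in some bag; for every edge, both endpoints lie together in some bag; and for every vertex, the bags containing it form a connected subtree. Here vertex b appears in no bag, so the decomposition is invalid.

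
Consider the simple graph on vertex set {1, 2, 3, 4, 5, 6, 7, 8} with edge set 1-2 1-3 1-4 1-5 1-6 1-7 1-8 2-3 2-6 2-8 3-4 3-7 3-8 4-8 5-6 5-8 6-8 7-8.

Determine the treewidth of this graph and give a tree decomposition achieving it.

The largest bag has 4 vertices, giving width 3; this decomposition certifies tw(G) ≤ 3. On the other hand G contains the 4-clique {1, 2, 3, 8}. A clique must lie in a single bag of any decomposition, so no decomposition can have width below 3. Therefore the treewidth is 3.

Treewidth 3.
Bags: B1 = {1, 2, 3, 8}  B2 = {1, 2, 6, 8}  B3 = {1, 3, 7, 8}  B4 = {1, 5, 6, 8}  B5 = {1, 3, 4, 8}
Tree: B1–B2, B1–B3, B2–B4, B1–B5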